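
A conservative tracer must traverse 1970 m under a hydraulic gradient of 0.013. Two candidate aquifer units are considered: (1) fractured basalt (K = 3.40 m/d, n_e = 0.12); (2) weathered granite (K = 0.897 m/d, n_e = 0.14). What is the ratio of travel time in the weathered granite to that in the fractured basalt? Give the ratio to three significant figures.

4.42

Unit 1 (fractured basalt): v = 3.40×0.013/0.12 = 0.3683 m/d, t = 1970/0.3683 = 5348 d
Unit 2 (weathered granite): v = 0.897×0.013/0.14 = 0.08329 m/d, t = 1970/0.08329 = 23650 d
t(weathered granite) / t(fractured basalt) = 23650/5348 = 4.42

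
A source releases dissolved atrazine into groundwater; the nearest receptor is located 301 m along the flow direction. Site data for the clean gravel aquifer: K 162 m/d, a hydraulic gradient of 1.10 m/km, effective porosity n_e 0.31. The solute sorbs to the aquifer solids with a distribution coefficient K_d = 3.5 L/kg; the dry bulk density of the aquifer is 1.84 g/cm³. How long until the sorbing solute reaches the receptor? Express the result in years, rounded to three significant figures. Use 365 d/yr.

31.2 years

Specific discharge q = 162 × 0.0011 = 0.1782 m/d
Seepage velocity v = q / n = 0.1782 / 0.31 = 0.5748 m/d
Retardation R = 1 + ρ_b·K_d/n = 1 + 1.84×3.5/0.31 = 21.77
Contaminant velocity v_c = v/R = 0.5748/21.77 = 0.02640 m/d
t = L/v_c = 301/0.02640 = 11400 d
   = 11400/365 = 31.2 yr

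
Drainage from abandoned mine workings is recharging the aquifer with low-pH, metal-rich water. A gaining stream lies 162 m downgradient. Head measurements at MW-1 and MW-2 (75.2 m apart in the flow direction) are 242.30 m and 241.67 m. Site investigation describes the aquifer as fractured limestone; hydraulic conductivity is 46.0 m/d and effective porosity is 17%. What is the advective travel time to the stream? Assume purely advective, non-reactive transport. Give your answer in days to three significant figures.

71.5 days

Hydraulic gradient i = (242.30 − 241.67) / 75.2 = 0.63 / 75.2 = 0.008378
Specific discharge q = 46.0 × 0.008378 = 0.3854 m/d
v_s = q/n_e = 0.3854/0.17 = 2.267 m/d
t = L / v = 162 / 2.267 = 71.46 d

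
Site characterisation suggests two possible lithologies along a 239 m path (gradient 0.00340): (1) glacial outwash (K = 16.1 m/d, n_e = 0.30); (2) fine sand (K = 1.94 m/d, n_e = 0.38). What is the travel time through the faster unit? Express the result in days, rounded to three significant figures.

Unit 1 (glacial outwash): v = 16.1×0.0034/0.30 = 0.1825 m/d, t = 239/0.1825 = 1310 d
Unit 2 (fine sand): v = 1.94×0.0034/0.38 = 0.01736 m/d, t = 239/0.01736 = 13770 d
Faster unit: t = 1310 d

1310 days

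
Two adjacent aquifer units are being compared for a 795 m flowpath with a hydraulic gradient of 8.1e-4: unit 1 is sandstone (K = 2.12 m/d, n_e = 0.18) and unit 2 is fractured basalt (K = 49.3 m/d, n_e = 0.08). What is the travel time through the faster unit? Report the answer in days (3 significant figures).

1590 days

Unit 1 (sandstone): v = 2.12×8.1e-4/0.18 = 0.009540 m/d, t = 795/0.009540 = 83330 d
Unit 2 (fractured basalt): v = 49.3×8.1e-4/0.08 = 0.4992 m/d, t = 795/0.4992 = 1593 d
Faster unit: t = 1590 d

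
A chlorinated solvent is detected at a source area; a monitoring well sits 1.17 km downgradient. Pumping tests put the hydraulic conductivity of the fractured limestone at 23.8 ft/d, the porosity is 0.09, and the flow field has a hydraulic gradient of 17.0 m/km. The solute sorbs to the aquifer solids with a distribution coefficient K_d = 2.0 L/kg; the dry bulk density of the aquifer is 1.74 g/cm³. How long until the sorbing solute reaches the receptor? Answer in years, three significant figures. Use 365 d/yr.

K = 23.8 ft/d × 0.3048 = 7.254 m/d
Specific discharge q = 7.254 × 0.017 = 0.1233 m/d
v = Ki/n = 7.254·0.017/0.09 = 1.370 m/d
Retardation R = 1 + ρ_b·K_d/n = 1 + 1.74×2.0/0.09 = 39.67
Contaminant velocity v_c = v/R = 1.370/39.67 = 0.03454 m/d
L = 1.17 km = 1170 m
t = L/v_c = 1170/0.03454 = 33870 d
   = 33870/365 = 92.8 yr

92.8 years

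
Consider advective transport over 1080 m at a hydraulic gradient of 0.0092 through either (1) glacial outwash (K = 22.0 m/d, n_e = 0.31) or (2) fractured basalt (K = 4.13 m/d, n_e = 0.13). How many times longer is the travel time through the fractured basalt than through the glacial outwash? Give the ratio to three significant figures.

Unit 1 (glacial outwash): v = 22.0×0.0092/0.31 = 0.6529 m/d, t = 1080/0.6529 = 1654 d
Unit 2 (fractured basalt): v = 4.13×0.0092/0.13 = 0.2923 m/d, t = 1080/0.2923 = 3695 d
t(fractured basalt) / t(glacial outwash) = 3695/1654 = 2.23

2.23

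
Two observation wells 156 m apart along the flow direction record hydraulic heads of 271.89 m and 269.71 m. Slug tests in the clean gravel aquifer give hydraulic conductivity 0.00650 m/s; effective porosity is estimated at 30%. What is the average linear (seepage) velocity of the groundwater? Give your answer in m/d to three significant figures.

26.2 m/d

Hydraulic gradient i = (271.89 − 269.71) / 156 = 2.18 / 156 = 0.01397
K = 0.00650 m/s × 86400 s/d = 561.6 m/d
Specific discharge q = 561.6 × 0.01397 = 7.848 m/d
v = Ki/n = 561.6·0.01397/0.30 = 26.16 m/d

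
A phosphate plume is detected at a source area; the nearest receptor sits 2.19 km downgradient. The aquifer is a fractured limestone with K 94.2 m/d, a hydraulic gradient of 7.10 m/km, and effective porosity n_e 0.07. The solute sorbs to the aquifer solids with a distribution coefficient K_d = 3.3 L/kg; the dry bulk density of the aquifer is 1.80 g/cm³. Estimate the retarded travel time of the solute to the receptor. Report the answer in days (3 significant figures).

19700 days

Specific discharge q = 94.2 × 0.0071 = 0.6688 m/d
v = Ki/n = 94.2·0.0071/0.07 = 9.555 m/d
Retardation R = 1 + ρ_b·K_d/n = 1 + 1.80×3.3/0.07 = 85.86
Contaminant velocity v_c = v/R = 9.555/85.86 = 0.1113 m/d
L = 2.19 km = 2190 m
t = L/v_c = 2190/0.1113 = 19680 d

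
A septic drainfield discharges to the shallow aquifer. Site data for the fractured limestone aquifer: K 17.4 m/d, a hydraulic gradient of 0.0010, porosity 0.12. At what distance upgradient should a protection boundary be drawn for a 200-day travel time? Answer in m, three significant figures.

q = Ki = 17.4 × 0.0010 = 0.01740 m/d
v = Ki/n = 17.4·0.0010/0.12 = 0.1450 m/d
L = v × T = 0.1450 × 200 = 29.00 m

29.0 m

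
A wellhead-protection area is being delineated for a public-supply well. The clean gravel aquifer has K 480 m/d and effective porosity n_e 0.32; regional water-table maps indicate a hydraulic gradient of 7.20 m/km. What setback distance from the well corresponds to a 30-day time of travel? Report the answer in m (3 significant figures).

324 m

q = Ki = 480 × 0.0072 = 3.456 m/d
v_s = q/n_e = 3.456/0.32 = 10.80 m/d
L = v × T = 10.80 × 30 = 324.0 m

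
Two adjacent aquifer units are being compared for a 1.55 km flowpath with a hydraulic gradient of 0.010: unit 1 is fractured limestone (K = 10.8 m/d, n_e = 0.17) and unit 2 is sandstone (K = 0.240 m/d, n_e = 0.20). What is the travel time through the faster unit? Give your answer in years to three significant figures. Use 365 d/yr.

6.68 years

Unit 1 (fractured limestone): v = 10.8×0.010/0.17 = 0.6353 m/d, t = 1550/0.6353 = 2440 d
Unit 2 (sandstone): v = 0.240×0.010/0.20 = 0.01200 m/d, t = 1550/0.01200 = 129200 d
Faster: 2440 d / 365 = 6.68 yr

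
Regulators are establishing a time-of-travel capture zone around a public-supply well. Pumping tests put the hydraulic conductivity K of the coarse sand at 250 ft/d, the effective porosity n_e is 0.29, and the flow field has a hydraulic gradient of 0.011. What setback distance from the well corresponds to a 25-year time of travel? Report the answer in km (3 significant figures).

K = 250 ft/d × 0.3048 = 76.20 m/d
Specific discharge q = 76.20 × 0.011 = 0.8382 m/d
v_s = q/n_e = 0.8382/0.29 = 2.890 m/d
T = 25 yr × 365 = 9125 d
L = v × T = 2.890 × 9125 = 26370 m
   = 26.4 km

26.4 km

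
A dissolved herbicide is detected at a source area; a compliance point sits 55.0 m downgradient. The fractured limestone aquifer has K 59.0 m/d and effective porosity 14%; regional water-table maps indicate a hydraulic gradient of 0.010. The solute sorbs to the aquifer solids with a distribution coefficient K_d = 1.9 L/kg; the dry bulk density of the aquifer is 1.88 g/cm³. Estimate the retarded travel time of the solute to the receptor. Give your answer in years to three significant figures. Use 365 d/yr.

Specific discharge q = 59.0 × 0.010 = 0.5900 m/d
v_s = q/n_e = 0.5900/0.14 = 4.214 m/d
Retardation R = 1 + ρ_b·K_d/n = 1 + 1.88×1.9/0.14 = 26.51
Contaminant velocity v_c = v/R = 4.214/26.51 = 0.1589 m/d
t = L/v_c = 55.0/0.1589 = 346.0 d
   = 346.0/365 = 0.948 yr

0.948 years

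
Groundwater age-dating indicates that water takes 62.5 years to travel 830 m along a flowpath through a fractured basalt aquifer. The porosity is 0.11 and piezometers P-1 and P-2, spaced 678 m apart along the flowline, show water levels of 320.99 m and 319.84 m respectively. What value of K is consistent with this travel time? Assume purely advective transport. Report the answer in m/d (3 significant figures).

Hydraulic gradient i = (320.99 − 319.84) / 678 = 1.15 / 678 = 0.001696
t = 62.5 years = 22810 d
v = L / t = 830 / 22810 = 0.03638 m/d
K = v · n / i = 0.03638 × 0.11 / 0.001696 = 2.36 m/d

2.36 m/d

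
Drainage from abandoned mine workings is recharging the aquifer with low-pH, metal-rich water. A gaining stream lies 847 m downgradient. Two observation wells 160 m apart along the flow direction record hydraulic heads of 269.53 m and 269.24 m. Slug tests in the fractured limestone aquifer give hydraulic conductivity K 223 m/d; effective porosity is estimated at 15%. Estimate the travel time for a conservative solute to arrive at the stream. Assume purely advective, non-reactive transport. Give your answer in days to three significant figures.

314 days

Hydraulic gradient i = (269.53 − 269.24) / 160 = 0.29 / 160 = 0.001812
Darcy flux q = K·i = 223 × 0.001812 = 0.4042 m/d
v = Ki/n = 223·0.001812/0.15 = 2.695 m/d
t = L / v = 847 / 2.695 = 314.3 d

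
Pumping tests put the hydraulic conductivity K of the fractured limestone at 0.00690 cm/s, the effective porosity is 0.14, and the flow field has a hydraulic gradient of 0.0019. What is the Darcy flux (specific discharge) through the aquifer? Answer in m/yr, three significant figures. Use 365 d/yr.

K = 0.00690 cm/s × 864 = 5.962 m/d
q = Ki = 5.962 × 0.0019 = 0.01133 m/d
   = 0.01133 × 365 = 4.13 m/yr

4.13 m/yr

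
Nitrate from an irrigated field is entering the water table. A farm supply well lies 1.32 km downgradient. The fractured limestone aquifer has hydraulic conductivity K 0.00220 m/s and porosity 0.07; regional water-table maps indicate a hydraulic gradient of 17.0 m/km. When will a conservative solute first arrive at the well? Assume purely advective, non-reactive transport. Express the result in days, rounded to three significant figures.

28.6 days

K = 0.00220 m/s × 86400 s/d = 190.1 m/d
Darcy flux q = K·i = 190.1 × 0.017 = 3.231 m/d
v_s = q/n_e = 3.231/0.07 = 46.16 m/d
L = 1.32 km = 1320 m
t = L / v = 1320 / 46.16 = 28.59 d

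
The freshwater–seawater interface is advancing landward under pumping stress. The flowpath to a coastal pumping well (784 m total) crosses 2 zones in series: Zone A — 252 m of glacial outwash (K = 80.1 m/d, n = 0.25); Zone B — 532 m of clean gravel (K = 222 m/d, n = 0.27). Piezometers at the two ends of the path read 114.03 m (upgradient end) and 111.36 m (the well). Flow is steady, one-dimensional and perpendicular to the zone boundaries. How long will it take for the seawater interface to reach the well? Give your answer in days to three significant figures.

429 days

Total head drop ΔH = 114.03 − 111.36 = 2.67 m
Steady 1-D flow in series ⇒ the Darcy flux q is identical in every zone and the zone head losses add (resistances L/K in series).
Σ(L/K) = 252/80.1 + 532/222 = 3.146 + 2.396 = 5.542 d
q = ΔH / Σ(L/K) = 2.67 / 5.542 = 0.4817 m/d (same in every zone)
Zone A: v = q/n = 0.4817/0.25 = 1.927 m/d → t_A = 252/1.927 = 130.8 d
Zone B: v = q/n = 0.4817/0.27 = 1.784 m/d → t_B = 532/1.784 = 298.2 d
Total t = 130.8 + 298.2 = 428.9 d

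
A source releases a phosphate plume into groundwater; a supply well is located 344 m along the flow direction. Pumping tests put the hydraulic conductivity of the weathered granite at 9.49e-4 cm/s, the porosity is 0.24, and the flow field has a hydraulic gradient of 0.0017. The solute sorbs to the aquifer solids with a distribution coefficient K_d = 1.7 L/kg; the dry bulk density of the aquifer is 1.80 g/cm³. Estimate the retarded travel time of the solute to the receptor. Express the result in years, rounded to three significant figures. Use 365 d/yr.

2230 years

K = 9.49e-4 cm/s × 864 = 0.8199 m/d
Darcy flux q = K·i = 0.8199 × 0.0017 = 0.001394 m/d
v_s = q/n_e = 0.001394/0.24 = 0.005808 m/d
Retardation R = 1 + ρ_b·K_d/n = 1 + 1.80×1.7/0.24 = 13.75
Contaminant velocity v_c = v/R = 0.005808/13.75 = 4.224e-4 m/d
t = L/v_c = 344/4.224e-4 = 814400 d
   = 814400/365 = 2230 yr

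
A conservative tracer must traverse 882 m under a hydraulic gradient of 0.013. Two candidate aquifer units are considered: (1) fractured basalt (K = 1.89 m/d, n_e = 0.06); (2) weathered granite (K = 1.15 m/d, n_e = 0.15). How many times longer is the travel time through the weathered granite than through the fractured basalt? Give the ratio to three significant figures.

Unit 1 (fractured basalt): v = 1.89×0.013/0.06 = 0.4095 m/d, t = 882/0.4095 = 2154 d
Unit 2 (weathered granite): v = 1.15×0.013/0.15 = 0.09967 m/d, t = 882/0.09967 = 8849 d
t(weathered granite) / t(fractured basalt) = 8849/2154 = 4.11

4.11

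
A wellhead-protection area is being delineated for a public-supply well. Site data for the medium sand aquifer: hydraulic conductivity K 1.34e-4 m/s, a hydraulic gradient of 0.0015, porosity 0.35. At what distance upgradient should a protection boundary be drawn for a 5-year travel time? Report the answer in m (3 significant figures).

K = 1.34e-4 m/s × 86400 s/d = 11.58 m/d
Darcy flux q = K·i = 11.58 × 0.0015 = 0.01737 m/d
Seepage velocity v = q / n = 0.01737 / 0.35 = 0.04962 m/d
T = 5 yr × 365 = 1825 d
L = v × T = 0.04962 × 1825 = 90.55 m

90.6 m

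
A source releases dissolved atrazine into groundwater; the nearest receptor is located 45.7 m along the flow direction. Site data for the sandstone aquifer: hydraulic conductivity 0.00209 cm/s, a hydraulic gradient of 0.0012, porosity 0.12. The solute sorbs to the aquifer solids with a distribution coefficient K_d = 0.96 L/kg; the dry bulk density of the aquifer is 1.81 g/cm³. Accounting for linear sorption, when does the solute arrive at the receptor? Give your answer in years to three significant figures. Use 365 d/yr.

K = 0.00209 cm/s × 864 = 1.806 m/d
Specific discharge q = 1.806 × 0.0012 = 0.002167 m/d
Average linear velocity = 0.002167 / 0.12 = 0.01806 m/d
Retardation R = 1 + ρ_b·K_d/n = 1 + 1.81×0.96/0.12 = 15.48
Contaminant velocity v_c = v/R = 0.01806/15.48 = 0.001167 m/d
t = L/v_c = 45.7/0.001167 = 39180 d
   = 39180/365 = 107 yr

107 years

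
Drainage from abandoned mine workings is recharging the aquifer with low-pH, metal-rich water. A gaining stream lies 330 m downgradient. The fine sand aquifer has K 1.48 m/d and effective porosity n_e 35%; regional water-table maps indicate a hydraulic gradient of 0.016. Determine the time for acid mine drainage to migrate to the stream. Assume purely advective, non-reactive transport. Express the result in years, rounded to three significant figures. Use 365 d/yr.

Specific discharge q = 1.48 × 0.016 = 0.02368 m/d
v_s = q/n_e = 0.02368/0.35 = 0.06766 m/d
t = L / v = 330 / 0.06766 = 4878 d
   = 4878 / 365 = 13.4 yr

13.4 years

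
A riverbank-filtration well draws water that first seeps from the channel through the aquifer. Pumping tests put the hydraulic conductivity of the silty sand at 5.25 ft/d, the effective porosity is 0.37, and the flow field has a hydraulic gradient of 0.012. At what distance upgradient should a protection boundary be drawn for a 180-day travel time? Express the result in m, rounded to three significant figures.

9.34 m

K = 5.25 ft/d × 0.3048 = 1.600 m/d
Specific discharge q = 1.600 × 0.012 = 0.01920 m/d
Seepage velocity v = q / n = 0.01920 / 0.37 = 0.05190 m/d
L = v × T = 0.05190 × 180 = 9.342 m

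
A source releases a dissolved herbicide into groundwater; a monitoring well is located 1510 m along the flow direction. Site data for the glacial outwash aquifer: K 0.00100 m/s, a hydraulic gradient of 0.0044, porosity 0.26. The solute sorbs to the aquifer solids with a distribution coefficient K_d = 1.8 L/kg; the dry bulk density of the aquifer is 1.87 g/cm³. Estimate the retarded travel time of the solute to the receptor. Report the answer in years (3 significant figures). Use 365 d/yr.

39.5 years

K = 0.00100 m/s × 86400 s/d = 86.40 m/d
Darcy flux q = K·i = 86.40 × 0.0044 = 0.3802 m/d
v = Ki/n = 86.40·0.0044/0.26 = 1.462 m/d
Retardation R = 1 + ρ_b·K_d/n = 1 + 1.87×1.8/0.26 = 13.95
Contaminant velocity v_c = v/R = 1.462/13.95 = 0.1048 m/d
t = L/v_c = 1510/0.1048 = 14400 d
   = 14400/365 = 39.5 yr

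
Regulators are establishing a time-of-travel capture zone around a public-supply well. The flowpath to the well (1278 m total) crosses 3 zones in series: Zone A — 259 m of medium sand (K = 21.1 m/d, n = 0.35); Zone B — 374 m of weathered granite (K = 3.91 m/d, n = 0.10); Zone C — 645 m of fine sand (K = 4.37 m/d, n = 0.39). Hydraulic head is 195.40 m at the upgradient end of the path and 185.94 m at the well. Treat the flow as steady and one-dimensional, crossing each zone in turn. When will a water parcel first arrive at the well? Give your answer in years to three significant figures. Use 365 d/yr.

28.1 years

Total head drop ΔH = 195.40 − 185.94 = 9.46 m
Steady 1-D flow in series ⇒ the Darcy flux q is identical in every zone and the zone head losses add (resistances L/K in series).
Σ(L/K) = 259/21.1 + 374/3.91 + 645/4.37 = 12.27 + 95.65 + 147.6 = 255.5 d
q = ΔH / Σ(L/K) = 9.46 / 255.5 = 0.03702 m/d (same in every zone)
Zone A: v = q/n = 0.03702/0.35 = 0.1058 m/d → t_A = 259/0.1058 = 2449 d
Zone B: v = q/n = 0.03702/0.10 = 0.3702 m/d → t_B = 374/0.3702 = 1010 d
Zone C: v = q/n = 0.03702/0.39 = 0.09493 m/d → t_C = 645/0.09493 = 6795 d
Total t = 2449 + 1010 + 6795 = 10250 d
   = 10250 / 365 = 28.1 yr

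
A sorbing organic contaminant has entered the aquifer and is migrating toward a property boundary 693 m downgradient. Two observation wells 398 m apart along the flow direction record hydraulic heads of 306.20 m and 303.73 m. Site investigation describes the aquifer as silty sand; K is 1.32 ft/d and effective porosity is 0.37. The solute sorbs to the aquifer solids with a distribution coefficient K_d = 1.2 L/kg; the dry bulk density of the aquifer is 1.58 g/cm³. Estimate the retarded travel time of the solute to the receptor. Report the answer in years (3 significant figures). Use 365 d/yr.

1720 years

Hydraulic gradient i = (306.20 − 303.73) / 398 = 2.47 / 398 = 0.006206
K = 1.32 ft/d × 0.3048 = 0.4023 m/d
q = Ki = 0.4023 × 0.006206 = 0.002497 m/d
v = Ki/n = 0.4023·0.006206/0.37 = 0.006748 m/d
Retardation R = 1 + ρ_b·K_d/n = 1 + 1.58×1.2/0.37 = 6.124
Contaminant velocity v_c = v/R = 0.006748/6.124 = 0.001102 m/d
t = L/v_c = 693/0.001102 = 628900 d
   = 628900/365 = 1720 yr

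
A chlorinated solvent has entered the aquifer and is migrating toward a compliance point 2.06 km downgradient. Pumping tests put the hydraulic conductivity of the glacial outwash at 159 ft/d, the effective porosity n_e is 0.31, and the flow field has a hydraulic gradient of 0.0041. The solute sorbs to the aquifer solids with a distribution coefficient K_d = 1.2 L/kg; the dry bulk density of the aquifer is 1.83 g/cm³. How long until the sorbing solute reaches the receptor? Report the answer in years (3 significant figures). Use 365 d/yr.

K = 159 ft/d × 0.3048 = 48.46 m/d
Darcy flux q = K·i = 48.46 × 0.0041 = 0.1987 m/d
Average linear velocity = 0.1987 / 0.31 = 0.6410 m/d
Retardation R = 1 + ρ_b·K_d/n = 1 + 1.83×1.2/0.31 = 8.084
Contaminant velocity v_c = v/R = 0.6410/8.084 = 0.07929 m/d
L = 2.06 km = 2060 m
t = L/v_c = 2060/0.07929 = 25980 d
   = 25980/365 = 71.2 yr

71.2 years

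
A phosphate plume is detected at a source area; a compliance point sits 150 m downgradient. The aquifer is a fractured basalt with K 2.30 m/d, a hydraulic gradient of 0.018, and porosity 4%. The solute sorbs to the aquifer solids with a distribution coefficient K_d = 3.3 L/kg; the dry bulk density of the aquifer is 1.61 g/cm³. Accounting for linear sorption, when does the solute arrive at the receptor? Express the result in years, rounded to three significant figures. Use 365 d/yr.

Darcy flux q = K·i = 2.30 × 0.018 = 0.04140 m/d
Seepage velocity v = q / n = 0.04140 / 0.04 = 1.035 m/d
Retardation R = 1 + ρ_b·K_d/n = 1 + 1.61×3.3/0.04 = 133.8
Contaminant velocity v_c = v/R = 1.035/133.8 = 0.007734 m/d
t = L/v_c = 150/0.007734 = 19390 d
   = 19390/365 = 53.1 yr

53.1 years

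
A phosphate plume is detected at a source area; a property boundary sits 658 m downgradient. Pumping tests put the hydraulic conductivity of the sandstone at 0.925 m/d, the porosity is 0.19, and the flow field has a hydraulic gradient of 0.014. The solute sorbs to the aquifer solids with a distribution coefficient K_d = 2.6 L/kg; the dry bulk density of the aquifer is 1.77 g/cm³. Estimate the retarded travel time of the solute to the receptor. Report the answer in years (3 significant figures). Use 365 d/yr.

667 years

Darcy flux q = K·i = 0.925 × 0.014 = 0.01295 m/d
Seepage velocity v = q / n = 0.01295 / 0.19 = 0.06816 m/d
Retardation R = 1 + ρ_b·K_d/n = 1 + 1.77×2.6/0.19 = 25.22
Contaminant velocity v_c = v/R = 0.06816/25.22 = 0.002702 m/d
t = L/v_c = 658/0.002702 = 243500 d
   = 243500/365 = 667 yr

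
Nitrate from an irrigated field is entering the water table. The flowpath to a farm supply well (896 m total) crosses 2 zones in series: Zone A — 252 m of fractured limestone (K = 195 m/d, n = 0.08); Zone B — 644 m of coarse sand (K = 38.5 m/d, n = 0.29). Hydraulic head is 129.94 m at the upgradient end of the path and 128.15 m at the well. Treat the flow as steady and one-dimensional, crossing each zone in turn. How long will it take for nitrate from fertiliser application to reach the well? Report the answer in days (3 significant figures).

Total head drop ΔH = 129.94 − 128.15 = 1.79 m
Steady 1-D flow in series ⇒ the Darcy flux q is identical in every zone and the zone head losses add (resistances L/K in series).
Σ(L/K) = 252/195 + 644/38.5 = 1.292 + 16.73 = 18.02 d
q = ΔH / Σ(L/K) = 1.79 / 18.02 = 0.09934 m/d (same in every zone)
Zone A: v = q/n = 0.09934/0.08 = 1.242 m/d → t_A = 252/1.242 = 202.9 d
Zone B: v = q/n = 0.09934/0.29 = 0.3425 m/d → t_B = 644/0.3425 = 1880 d
Total t = 202.9 + 1880 = 2083 d

2080 days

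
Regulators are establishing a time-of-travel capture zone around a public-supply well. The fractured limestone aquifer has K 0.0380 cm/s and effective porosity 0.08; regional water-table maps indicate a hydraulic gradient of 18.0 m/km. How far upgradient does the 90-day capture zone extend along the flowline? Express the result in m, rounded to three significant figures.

665 m

K = 0.0380 cm/s × 864 = 32.83 m/d
Specific discharge q = 32.83 × 0.018 = 0.5910 m/d
v = Ki/n = 32.83·0.018/0.08 = 7.387 m/d
L = v × T = 7.387 × 90 = 664.8 m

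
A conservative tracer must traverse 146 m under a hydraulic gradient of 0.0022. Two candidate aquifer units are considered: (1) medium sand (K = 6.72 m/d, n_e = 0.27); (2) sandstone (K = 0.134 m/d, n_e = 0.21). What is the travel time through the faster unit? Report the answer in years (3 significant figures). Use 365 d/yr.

Unit 1 (medium sand): v = 6.72×0.0022/0.27 = 0.05476 m/d, t = 146/0.05476 = 2666 d
Unit 2 (sandstone): v = 0.134×0.0022/0.21 = 0.001404 m/d, t = 146/0.001404 = 104000 d
Faster: 2666 d / 365 = 7.31 yr

7.31 years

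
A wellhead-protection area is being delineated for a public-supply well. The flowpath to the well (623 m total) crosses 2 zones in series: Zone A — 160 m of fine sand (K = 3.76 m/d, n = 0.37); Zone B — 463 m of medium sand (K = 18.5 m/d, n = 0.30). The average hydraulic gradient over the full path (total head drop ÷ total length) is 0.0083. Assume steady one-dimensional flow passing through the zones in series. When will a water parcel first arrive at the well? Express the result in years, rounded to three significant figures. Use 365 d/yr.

7.09 years

Steady 1-D flow in series ⇒ the Darcy flux q is identical in every zone and the zone head losses add (resistances L/K in series).
Σ(L/K) = 160/3.76 + 463/18.5 = 42.55 + 25.03 = 67.58 d
K_eq = L_total / Σ(L/K) = 623 / 67.58 = 9.219 m/d
q = K_eq · i = 9.219 × 0.0083 = 0.07651 m/d (same in every zone)
Zone A: v = q/n = 0.07651/0.37 = 0.2068 m/d → t_A = 160/0.2068 = 773.7 d
Zone B: v = q/n = 0.07651/0.30 = 0.2550 m/d → t_B = 463/0.2550 = 1815 d
Total t = 773.7 + 1815 = 2589 d
   = 2589 / 365 = 7.09 yr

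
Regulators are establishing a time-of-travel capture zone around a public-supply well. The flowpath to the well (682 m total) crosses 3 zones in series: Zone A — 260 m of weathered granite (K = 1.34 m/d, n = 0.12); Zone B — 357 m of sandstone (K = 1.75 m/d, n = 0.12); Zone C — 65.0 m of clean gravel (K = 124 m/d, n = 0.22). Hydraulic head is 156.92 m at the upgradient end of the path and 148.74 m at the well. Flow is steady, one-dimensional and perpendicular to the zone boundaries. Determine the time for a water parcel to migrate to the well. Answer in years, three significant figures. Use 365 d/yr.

11.8 years

Total head drop ΔH = 156.92 − 148.74 = 8.18 m
Steady 1-D flow in series ⇒ the Darcy flux q is identical in every zone and the zone head losses add (resistances L/K in series).
Σ(L/K) = 260/1.34 + 357/1.75 + 65.0/124 = 194.0 + 204.0 + 0.5242 = 398.6 d
q = ΔH / Σ(L/K) = 8.18 / 398.6 = 0.02052 m/d (same in every zone)
Zone A: v = q/n = 0.02052/0.12 = 0.1710 m/d → t_A = 260/0.1710 = 1520 d
Zone B: v = q/n = 0.02052/0.12 = 0.1710 m/d → t_B = 357/0.1710 = 2087 d
Zone C: v = q/n = 0.02052/0.22 = 0.09329 m/d → t_C = 65.0/0.09329 = 696.7 d
Total t = 1520 + 2087 + 696.7 = 4304 d
   = 4304 / 365 = 11.8 yr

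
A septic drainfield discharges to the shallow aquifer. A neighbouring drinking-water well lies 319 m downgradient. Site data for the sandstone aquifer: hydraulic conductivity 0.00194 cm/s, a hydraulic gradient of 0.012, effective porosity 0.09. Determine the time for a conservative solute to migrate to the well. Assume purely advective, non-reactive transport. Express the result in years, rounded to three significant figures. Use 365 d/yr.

3.91 years

K = 0.00194 cm/s × 864 = 1.676 m/d
q = Ki = 1.676 × 0.012 = 0.02011 m/d
Seepage velocity v = q / n = 0.02011 / 0.09 = 0.2235 m/d
t = L / v = 319 / 0.2235 = 1427 d
   = 1427 / 365 = 3.91 yr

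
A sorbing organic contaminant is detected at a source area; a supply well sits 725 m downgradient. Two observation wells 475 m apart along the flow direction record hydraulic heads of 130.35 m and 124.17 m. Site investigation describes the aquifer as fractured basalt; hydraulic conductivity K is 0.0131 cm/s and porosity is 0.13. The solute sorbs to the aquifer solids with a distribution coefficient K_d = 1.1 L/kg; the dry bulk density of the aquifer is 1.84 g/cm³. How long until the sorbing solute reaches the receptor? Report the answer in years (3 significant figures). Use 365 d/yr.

29.1 years

Hydraulic gradient i = (130.35 − 124.17) / 475 = 6.18 / 475 = 0.01301
K = 0.0131 cm/s × 864 = 11.32 m/d
Specific discharge q = 11.32 × 0.01301 = 0.1473 m/d
Seepage velocity v = q / n = 0.1473 / 0.13 = 1.133 m/d
Retardation R = 1 + ρ_b·K_d/n = 1 + 1.84×1.1/0.13 = 16.57
Contaminant velocity v_c = v/R = 1.133/16.57 = 0.06837 m/d
t = L/v_c = 725/0.06837 = 10600 d
   = 10600/365 = 29.1 yr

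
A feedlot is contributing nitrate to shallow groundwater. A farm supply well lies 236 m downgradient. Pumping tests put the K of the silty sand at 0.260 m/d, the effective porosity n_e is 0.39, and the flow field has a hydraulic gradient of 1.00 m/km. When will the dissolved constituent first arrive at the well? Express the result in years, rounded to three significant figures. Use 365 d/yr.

970 years

Specific discharge q = 0.260 × 0.0010 = 2.600e-4 m/d
v = Ki/n = 0.260·0.0010/0.39 = 6.667e-4 m/d
t = L / v = 236 / 6.667e-4 = 354000 d
   = 354000 / 365 = 970 yr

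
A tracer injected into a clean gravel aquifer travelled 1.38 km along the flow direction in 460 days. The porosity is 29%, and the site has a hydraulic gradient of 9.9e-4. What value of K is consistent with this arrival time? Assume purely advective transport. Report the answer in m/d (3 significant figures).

879 m/d

L = 1.38 km = 1380 m
v = L / t = 1380 / 460 = 3.000 m/d
K = v · n / i = 3.000 × 0.29 / 9.9e-4 = 879 m/d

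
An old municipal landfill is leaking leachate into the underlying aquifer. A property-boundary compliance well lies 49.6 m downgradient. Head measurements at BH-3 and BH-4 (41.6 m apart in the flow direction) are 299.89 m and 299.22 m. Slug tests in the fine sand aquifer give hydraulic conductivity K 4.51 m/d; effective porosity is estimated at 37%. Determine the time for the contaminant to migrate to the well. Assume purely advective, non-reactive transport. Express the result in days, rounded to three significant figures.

Hydraulic gradient i = (299.89 − 299.22) / 41.6 = 0.67 / 41.6 = 0.01611
Specific discharge q = 4.51 × 0.01611 = 0.07264 m/d
v_s = q/n_e = 0.07264/0.37 = 0.1963 m/d
t = L / v = 49.6 / 0.1963 = 252.7 d

253 days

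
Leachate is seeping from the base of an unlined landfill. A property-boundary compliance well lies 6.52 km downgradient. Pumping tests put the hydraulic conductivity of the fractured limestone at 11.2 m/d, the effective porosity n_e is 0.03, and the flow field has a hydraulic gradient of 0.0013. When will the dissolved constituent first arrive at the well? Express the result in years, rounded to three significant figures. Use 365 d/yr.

q = Ki = 11.2 × 0.0013 = 0.01456 m/d
v = Ki/n = 11.2·0.0013/0.03 = 0.4853 m/d
L = 6.52 km = 6520 m
t = L / v = 6520 / 0.4853 = 13430 d
   = 13430 / 365 = 36.8 yr

36.8 years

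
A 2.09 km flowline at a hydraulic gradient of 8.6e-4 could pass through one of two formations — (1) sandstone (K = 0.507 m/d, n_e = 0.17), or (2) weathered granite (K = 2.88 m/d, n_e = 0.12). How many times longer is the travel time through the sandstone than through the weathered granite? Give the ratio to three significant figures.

Unit 1 (sandstone): v = 0.507×8.6e-4/0.17 = 0.002565 m/d, t = 2090/0.002565 = 814900 d
Unit 2 (weathered granite): v = 2.88×8.6e-4/0.12 = 0.02064 m/d, t = 2090/0.02064 = 101300 d
t(sandstone) / t(weathered granite) = 814900/101300 = 8.05

8.05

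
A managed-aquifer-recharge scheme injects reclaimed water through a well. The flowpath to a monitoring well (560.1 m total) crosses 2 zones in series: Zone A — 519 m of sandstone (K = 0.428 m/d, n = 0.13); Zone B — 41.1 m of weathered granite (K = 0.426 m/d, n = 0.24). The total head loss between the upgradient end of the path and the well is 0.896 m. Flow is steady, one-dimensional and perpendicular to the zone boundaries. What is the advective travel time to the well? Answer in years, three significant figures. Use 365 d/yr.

310 years

Steady 1-D flow in series ⇒ the Darcy flux q is identical in every zone and the zone head losses add (resistances L/K in series).
Σ(L/K) = 519/0.428 + 41.1/0.426 = 1213 + 96.48 = 1309 d
q = ΔH / Σ(L/K) = 0.896 / 1309 = 6.844e-4 m/d (same in every zone)
Zone A: v = q/n = 6.844e-4/0.13 = 0.005265 m/d → t_A = 519/0.005265 = 98580 d
Zone B: v = q/n = 6.844e-4/0.24 = 0.002852 m/d → t_B = 41.1/0.002852 = 14410 d
Total t = 98580 + 14410 = 113000 d
   = 113000 / 365 = 310 yr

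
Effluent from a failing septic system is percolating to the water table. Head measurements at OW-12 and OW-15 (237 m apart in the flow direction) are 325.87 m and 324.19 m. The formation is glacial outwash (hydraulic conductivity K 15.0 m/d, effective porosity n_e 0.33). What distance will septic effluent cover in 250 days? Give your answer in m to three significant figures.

Hydraulic gradient i = (325.87 − 324.19) / 237 = 1.68 / 237 = 0.007089
Specific discharge q = 15.0 × 0.007089 = 0.1063 m/d
v_s = q/n_e = 0.1063/0.33 = 0.3222 m/d
L = v × T = 0.3222 × 250 = 80.55 m

80.6 m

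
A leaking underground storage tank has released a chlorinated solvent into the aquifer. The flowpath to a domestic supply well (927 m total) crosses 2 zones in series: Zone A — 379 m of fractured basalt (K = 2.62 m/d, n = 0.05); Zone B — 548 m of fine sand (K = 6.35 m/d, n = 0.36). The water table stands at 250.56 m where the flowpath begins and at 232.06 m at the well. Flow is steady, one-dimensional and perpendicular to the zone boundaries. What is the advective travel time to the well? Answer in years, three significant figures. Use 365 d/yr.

Total head drop ΔH = 250.56 − 232.06 = 18.50 m
Continuity: the same q passes through each zone, so ΔH = q·Σ(L_j/K_j) — the zones act as resistances in series.
Σ(L/K) = 379/2.62 + 548/6.35 = 144.7 + 86.30 = 231.0 d
q = ΔH / Σ(L/K) = 18.50 / 231.0 = 0.08010 m/d (same in every zone)
Zone A: v = q/n = 0.08010/0.05 = 1.602 m/d → t_A = 379/1.602 = 236.6 d
Zone B: v = q/n = 0.08010/0.36 = 0.2225 m/d → t_B = 548/0.2225 = 2463 d
Total t = 236.6 + 2463 = 2699 d
   = 2699 / 365 = 7.40 yr

7.40 years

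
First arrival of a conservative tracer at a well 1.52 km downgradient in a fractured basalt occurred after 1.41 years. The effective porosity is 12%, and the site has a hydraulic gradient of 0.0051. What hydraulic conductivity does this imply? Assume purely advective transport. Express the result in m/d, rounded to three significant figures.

69.5 m/d

t = 1.41 years = 514.7 d
L = 1.52 km = 1520 m
v = L / t = 1520 / 514.7 = 2.953 m/d
K = v · n / i = 2.953 × 0.12 / 0.0051 = 69.5 m/d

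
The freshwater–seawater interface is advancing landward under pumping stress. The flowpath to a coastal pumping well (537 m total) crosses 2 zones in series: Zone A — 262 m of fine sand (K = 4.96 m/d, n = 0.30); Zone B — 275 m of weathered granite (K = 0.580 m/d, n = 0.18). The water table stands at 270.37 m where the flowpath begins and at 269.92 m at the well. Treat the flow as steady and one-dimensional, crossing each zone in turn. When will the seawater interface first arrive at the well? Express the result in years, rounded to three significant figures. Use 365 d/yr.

411 years

Total head drop ΔH = 270.37 − 269.92 = 0.45 m
Continuity: the same q passes through each zone, so ΔH = q·Σ(L_j/K_j) — the zones act as resistances in series.
Σ(L/K) = 262/4.96 + 275/0.580 = 52.82 + 474.1 = 527.0 d
q = ΔH / Σ(L/K) = 0.45 / 527.0 = 8.540e-4 m/d (same in every zone)
Zone A: v = q/n = 8.540e-4/0.30 = 0.002847 m/d → t_A = 262/0.002847 = 92040 d
Zone B: v = q/n = 8.540e-4/0.18 = 0.004744 m/d → t_B = 275/0.004744 = 57970 d
Total t = 92040 + 57970 = 150000 d
   = 150000 / 365 = 411 yr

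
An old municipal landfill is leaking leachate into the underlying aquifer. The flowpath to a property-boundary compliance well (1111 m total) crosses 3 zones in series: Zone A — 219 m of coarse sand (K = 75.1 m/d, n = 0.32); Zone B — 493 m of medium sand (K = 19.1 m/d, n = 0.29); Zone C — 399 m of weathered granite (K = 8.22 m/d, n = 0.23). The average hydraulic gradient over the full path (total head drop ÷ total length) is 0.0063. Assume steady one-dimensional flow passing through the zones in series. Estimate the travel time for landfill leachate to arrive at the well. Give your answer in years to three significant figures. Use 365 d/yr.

For zones in series the flux q is common to all zones; the equivalent conductivity is the harmonic (thickness-weighted) mean, K_eq = L_total / Σ(L_j/K_j).
Σ(L/K) = 219/75.1 + 493/19.1 + 399/8.22 = 2.916 + 25.81 + 48.54 = 77.27 d
K_eq = L_total / Σ(L/K) = 1111 / 77.27 = 14.38 m/d
q = K_eq · i = 14.38 × 0.0063 = 0.09058 m/d (same in every zone)
Zone A: v = q/n = 0.09058/0.32 = 0.2831 m/d → t_A = 219/0.2831 = 773.6 d
Zone B: v = q/n = 0.09058/0.29 = 0.3124 m/d → t_B = 493/0.3124 = 1578 d
Zone C: v = q/n = 0.09058/0.23 = 0.3938 m/d → t_C = 399/0.3938 = 1013 d
Total t = 773.6 + 1578 + 1013 = 3365 d
   = 3365 / 365 = 9.22 yr

9.22 years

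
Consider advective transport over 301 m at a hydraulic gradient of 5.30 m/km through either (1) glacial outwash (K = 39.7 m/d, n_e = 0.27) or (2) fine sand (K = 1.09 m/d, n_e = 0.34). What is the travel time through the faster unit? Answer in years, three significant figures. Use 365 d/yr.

1.06 years

Unit 1 (glacial outwash): v = 39.7×0.0053/0.27 = 0.7793 m/d, t = 301/0.7793 = 386.2 d
Unit 2 (fine sand): v = 1.09×0.0053/0.34 = 0.01699 m/d, t = 301/0.01699 = 17720 d
Faster: 386.2 d / 365 = 1.06 yr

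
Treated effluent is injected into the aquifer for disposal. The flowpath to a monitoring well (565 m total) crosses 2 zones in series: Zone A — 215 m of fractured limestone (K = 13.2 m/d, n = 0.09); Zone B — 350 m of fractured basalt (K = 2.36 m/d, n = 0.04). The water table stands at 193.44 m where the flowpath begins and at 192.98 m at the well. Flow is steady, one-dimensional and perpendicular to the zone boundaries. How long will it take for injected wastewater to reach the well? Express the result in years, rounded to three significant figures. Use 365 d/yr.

Total head drop ΔH = 193.44 − 192.98 = 0.46 m
Continuity: the same q passes through each zone, so ΔH = q·Σ(L_j/K_j) — the zones act as resistances in series.
Σ(L/K) = 215/13.2 + 350/2.36 = 16.29 + 148.3 = 164.6 d
q = ΔH / Σ(L/K) = 0.46 / 164.6 = 0.002795 m/d (same in every zone)
Zone A: v = q/n = 0.002795/0.09 = 0.03105 m/d → t_A = 215/0.03105 = 6924 d
Zone B: v = q/n = 0.002795/0.04 = 0.06987 m/d → t_B = 350/0.06987 = 5009 d
Total t = 6924 + 5009 = 11930 d
   = 11930 / 365 = 32.7 yr

32.7 years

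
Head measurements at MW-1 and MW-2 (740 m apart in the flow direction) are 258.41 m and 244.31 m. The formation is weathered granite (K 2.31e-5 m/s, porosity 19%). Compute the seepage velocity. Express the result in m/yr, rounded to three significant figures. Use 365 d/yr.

73.1 m/yr

Hydraulic gradient i = (258.41 − 244.31) / 740 = 14.10 / 740 = 0.01905
K = 2.31e-5 m/s × 86400 s/d = 1.996 m/d
Specific discharge q = 1.996 × 0.01905 = 0.03803 m/d
v = Ki/n = 1.996·0.01905/0.19 = 0.2002 m/d
   = 0.2002 × 365 = 73.1 m/yr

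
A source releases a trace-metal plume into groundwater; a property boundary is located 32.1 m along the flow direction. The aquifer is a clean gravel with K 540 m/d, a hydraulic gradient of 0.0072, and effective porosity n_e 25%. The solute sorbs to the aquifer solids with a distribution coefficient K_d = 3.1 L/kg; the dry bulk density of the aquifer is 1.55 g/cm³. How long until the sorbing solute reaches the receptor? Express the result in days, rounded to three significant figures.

q = Ki = 540 × 0.0072 = 3.888 m/d
v_s = q/n_e = 3.888/0.25 = 15.55 m/d
Retardation R = 1 + ρ_b·K_d/n = 1 + 1.55×3.1/0.25 = 20.22
Contaminant velocity v_c = v/R = 15.55/20.22 = 0.7691 m/d
t = L/v_c = 32.1/0.7691 = 41.73 d

41.7 days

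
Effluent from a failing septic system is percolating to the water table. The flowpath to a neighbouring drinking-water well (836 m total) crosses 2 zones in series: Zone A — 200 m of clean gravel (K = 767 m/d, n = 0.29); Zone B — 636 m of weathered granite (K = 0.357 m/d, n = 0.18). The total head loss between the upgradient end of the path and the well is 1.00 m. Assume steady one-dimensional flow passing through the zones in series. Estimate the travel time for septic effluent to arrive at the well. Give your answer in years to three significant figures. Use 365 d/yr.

Continuity: the same q passes through each zone, so ΔH = q·Σ(L_j/K_j) — the zones act as resistances in series.
Σ(L/K) = 200/767 + 636/0.357 = 0.2608 + 1782 = 1782 d
q = ΔH / Σ(L/K) = 1.00 / 1782 = 5.612e-4 m/d (same in every zone)
Zone A: v = q/n = 5.612e-4/0.29 = 0.001935 m/d → t_A = 200/0.001935 = 103300 d
Zone B: v = q/n = 5.612e-4/0.18 = 0.003118 m/d → t_B = 636/0.003118 = 204000 d
Total t = 103300 + 204000 = 307300 d
   = 307300 / 365 = 842 yr

842 years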